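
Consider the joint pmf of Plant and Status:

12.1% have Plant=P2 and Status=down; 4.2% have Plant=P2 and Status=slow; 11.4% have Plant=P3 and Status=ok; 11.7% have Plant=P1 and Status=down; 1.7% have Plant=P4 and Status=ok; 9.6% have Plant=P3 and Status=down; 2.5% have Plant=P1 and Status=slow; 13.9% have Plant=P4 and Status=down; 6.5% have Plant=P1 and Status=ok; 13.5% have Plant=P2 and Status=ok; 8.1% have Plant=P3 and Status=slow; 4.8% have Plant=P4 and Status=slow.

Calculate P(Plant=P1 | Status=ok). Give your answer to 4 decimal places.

P(Status=ok) = 0.065 + 0.135 + 0.114 + 0.017 = 0.331.
P(Plant=P1 | Status=ok) = 0.065/0.331 = 0.1964.

0.1964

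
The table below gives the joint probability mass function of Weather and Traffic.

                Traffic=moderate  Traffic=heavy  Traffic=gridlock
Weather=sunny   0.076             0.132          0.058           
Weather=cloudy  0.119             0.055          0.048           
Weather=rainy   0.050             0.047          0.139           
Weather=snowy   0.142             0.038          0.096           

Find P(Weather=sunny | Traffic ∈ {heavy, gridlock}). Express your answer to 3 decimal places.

P(Traffic=heavy) = 0.132 + 0.055 + 0.047 + 0.038 = 0.272.
P(Traffic=gridlock) = 0.058 + 0.048 + 0.139 + 0.096 = 0.341.
P(Traffic ∈ {heavy, gridlock}) = 0.272 + 0.341 = 0.613; P(Weather=sunny, Traffic ∈ {heavy, gridlock}) = 0.132 + 0.058 = 0.190.
P(Weather=sunny | Traffic ∈ {heavy, gridlock}) = 0.190/0.613 = 0.310.

0.310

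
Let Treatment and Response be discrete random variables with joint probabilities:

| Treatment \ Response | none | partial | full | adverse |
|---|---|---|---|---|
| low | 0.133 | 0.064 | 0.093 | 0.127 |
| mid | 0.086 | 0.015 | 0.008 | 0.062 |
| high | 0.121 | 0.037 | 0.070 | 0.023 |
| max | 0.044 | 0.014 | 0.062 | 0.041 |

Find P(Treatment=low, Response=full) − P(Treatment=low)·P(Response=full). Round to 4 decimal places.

P(Treatment=low) = 0.133 + 0.064 + 0.093 + 0.127 = 0.417.
P(Response=full) = 0.093 + 0.008 + 0.070 + 0.062 = 0.233.
P(Treatment=low, Response=full) − P(Treatment=low)P(Response=full) = 0.093 − 0.417×0.233 = -0.0042.

-0.0042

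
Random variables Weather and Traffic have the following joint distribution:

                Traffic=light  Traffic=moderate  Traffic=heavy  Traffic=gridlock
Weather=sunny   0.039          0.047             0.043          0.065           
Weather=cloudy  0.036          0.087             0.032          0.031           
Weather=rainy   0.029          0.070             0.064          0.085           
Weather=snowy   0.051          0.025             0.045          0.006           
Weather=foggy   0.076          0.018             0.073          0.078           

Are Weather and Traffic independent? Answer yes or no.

no

P(Weather=foggy) = 0.245 and P(Traffic=moderate) = 0.247, so their product is 0.06052, but P(Weather=foggy, Traffic=moderate) = 0.018. Since these differ, Weather and Traffic are not independent.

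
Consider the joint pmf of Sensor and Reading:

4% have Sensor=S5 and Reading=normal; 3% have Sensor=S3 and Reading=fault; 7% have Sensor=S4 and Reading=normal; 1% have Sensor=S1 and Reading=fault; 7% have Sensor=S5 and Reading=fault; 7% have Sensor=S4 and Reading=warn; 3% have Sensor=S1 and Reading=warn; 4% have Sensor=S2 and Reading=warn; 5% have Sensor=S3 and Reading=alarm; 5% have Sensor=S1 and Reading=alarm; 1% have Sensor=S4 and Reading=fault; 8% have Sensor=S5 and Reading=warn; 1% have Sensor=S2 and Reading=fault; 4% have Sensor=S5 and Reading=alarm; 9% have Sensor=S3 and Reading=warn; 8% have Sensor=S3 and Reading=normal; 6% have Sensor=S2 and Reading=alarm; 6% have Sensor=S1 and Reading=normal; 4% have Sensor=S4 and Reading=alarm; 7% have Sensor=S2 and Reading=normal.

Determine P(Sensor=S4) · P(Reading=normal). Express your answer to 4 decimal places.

0.0608

P(Sensor=S4) = 0.07 + 0.07 + 0.04 + 0.01 = 0.19.
P(Reading=normal) = 0.06 + 0.07 + 0.08 + 0.07 + 0.04 = 0.32.
Product: 0.19 × 0.32 = 0.0608.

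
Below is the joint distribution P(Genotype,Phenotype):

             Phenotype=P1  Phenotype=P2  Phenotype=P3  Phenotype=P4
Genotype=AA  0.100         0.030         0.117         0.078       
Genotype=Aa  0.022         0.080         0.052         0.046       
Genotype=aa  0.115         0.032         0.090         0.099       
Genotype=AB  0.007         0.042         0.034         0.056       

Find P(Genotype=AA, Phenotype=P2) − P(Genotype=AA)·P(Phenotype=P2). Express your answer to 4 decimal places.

-0.0298

P(Genotype=AA) = 0.100 + 0.030 + 0.117 + 0.078 = 0.325.
P(Phenotype=P2) = 0.030 + 0.080 + 0.032 + 0.042 = 0.184.
P(Genotype=AA, Phenotype=P2) − P(Genotype=AA)P(Phenotype=P2) = 0.030 − 0.325×0.184 = -0.0298.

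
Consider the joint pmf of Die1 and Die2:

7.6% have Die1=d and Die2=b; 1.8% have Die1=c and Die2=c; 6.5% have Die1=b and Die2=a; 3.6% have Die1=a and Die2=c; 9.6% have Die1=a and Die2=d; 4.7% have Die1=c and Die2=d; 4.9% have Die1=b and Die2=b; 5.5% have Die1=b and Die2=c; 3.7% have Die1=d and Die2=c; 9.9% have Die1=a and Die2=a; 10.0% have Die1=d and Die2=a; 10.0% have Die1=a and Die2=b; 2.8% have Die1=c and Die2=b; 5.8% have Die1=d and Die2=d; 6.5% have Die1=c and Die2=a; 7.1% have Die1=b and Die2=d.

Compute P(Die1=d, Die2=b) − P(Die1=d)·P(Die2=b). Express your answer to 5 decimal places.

0.00744

P(Die1=d) = 0.100 + 0.076 + 0.037 + 0.058 = 0.271.
P(Die2=b) = 0.100 + 0.049 + 0.028 + 0.076 = 0.253.
P(Die1=d, Die2=b) − P(Die1=d)P(Die2=b) = 0.076 − 0.271×0.253 = 0.00744.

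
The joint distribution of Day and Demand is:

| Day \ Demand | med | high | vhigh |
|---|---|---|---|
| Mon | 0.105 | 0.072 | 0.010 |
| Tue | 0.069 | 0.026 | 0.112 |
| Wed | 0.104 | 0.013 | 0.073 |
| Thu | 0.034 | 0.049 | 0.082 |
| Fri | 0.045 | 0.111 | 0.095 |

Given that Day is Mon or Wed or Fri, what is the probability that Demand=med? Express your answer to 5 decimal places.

P(Day=Mon) = 0.105 + 0.072 + 0.010 = 0.187.
P(Day=Wed) = 0.104 + 0.013 + 0.073 = 0.190.
P(Day=Fri) = 0.045 + 0.111 + 0.095 = 0.251.
P(Day ∈ {Mon, Wed, Fri}) = 0.187 + 0.190 + 0.251 = 0.628; P(Demand=med, Day ∈ {Mon, Wed, Fri}) = 0.105 + 0.104 + 0.045 = 0.254.
P(Demand=med | Day ∈ {Mon, Wed, Fri}) = 0.254/0.628 = 0.40446.

0.40446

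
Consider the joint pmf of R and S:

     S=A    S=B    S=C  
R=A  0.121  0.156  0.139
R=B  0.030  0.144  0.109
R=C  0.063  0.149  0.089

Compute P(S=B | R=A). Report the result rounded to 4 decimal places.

0.3750

P(R=A) = 0.121 + 0.156 + 0.139 = 0.416.
P(S=B | R=A) = 0.156/0.416 = 0.3750.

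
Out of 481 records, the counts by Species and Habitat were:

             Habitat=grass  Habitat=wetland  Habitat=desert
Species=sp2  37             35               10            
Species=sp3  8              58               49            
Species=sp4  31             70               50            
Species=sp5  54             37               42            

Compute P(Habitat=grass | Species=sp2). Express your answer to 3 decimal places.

0.451

Total with Species=sp2: 37 + 35 + 10 = 82.
P(Habitat=grass | Species=sp2) = 37/82 = 0.451.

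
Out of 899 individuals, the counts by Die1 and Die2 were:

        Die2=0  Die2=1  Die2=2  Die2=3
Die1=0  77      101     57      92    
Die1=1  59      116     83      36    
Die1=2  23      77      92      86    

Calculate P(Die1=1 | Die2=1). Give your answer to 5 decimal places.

Total with Die2=1: 101 + 116 + 77 = 294.
P(Die1=1 | Die2=1) = 116/294 = 0.39456.

0.39456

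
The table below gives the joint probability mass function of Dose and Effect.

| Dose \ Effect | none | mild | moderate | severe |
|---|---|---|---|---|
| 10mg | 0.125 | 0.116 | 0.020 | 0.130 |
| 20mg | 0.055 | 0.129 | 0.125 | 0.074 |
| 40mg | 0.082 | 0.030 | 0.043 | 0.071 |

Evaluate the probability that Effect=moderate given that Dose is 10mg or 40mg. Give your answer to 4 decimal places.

P(Dose=10mg) = 0.125 + 0.116 + 0.020 + 0.130 = 0.391.
P(Dose=40mg) = 0.082 + 0.030 + 0.043 + 0.071 = 0.226.
P(Dose ∈ {10mg, 40mg}) = 0.391 + 0.226 = 0.617; P(Effect=moderate, Dose ∈ {10mg, 40mg}) = 0.020 + 0.043 = 0.063.
P(Effect=moderate | Dose ∈ {10mg, 40mg}) = 0.063/0.617 = 0.1021.

0.1021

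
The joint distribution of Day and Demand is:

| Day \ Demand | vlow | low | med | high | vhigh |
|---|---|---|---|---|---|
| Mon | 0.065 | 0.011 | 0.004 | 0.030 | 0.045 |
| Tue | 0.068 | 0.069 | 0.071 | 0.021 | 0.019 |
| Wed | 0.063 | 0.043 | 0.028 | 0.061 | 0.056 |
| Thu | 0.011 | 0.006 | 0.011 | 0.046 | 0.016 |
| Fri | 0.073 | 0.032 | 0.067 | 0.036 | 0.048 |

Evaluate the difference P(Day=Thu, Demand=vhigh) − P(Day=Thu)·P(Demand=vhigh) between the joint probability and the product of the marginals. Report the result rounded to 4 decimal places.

-0.0006

P(Day=Thu) = 0.011 + 0.006 + 0.011 + 0.046 + 0.016 = 0.090.
P(Demand=vhigh) = 0.045 + 0.019 + 0.056 + 0.016 + 0.048 = 0.184.
P(Day=Thu, Demand=vhigh) − P(Day=Thu)P(Demand=vhigh) = 0.016 − 0.090×0.184 = -0.0006.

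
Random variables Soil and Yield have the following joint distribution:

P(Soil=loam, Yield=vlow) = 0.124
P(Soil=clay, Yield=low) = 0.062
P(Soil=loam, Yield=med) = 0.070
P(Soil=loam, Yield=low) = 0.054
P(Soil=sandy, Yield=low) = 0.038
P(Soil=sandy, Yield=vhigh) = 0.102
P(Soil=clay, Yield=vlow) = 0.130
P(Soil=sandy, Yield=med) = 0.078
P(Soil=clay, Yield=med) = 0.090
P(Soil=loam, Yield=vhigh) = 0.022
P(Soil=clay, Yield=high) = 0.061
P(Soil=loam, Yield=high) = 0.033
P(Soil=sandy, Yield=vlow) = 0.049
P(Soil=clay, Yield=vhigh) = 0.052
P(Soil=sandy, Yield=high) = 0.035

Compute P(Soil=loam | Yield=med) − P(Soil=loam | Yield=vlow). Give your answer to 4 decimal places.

-0.1151

P(Yield=med) = 0.078 + 0.070 + 0.090 = 0.238; P(Soil=loam | Yield=med) = 0.070/0.238 = 0.29412.
P(Yield=vlow) = 0.049 + 0.124 + 0.130 = 0.303; P(Soil=loam | Yield=vlow) = 0.124/0.303 = 0.40924.
Difference = -0.1151.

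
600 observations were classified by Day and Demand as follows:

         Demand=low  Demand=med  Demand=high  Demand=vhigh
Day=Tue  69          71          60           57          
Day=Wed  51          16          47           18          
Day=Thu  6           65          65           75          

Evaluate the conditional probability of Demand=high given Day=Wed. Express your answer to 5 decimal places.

Total with Day=Wed: 51 + 16 + 47 + 18 = 132.
P(Demand=high | Day=Wed) = 47/132 = 0.35606.

0.35606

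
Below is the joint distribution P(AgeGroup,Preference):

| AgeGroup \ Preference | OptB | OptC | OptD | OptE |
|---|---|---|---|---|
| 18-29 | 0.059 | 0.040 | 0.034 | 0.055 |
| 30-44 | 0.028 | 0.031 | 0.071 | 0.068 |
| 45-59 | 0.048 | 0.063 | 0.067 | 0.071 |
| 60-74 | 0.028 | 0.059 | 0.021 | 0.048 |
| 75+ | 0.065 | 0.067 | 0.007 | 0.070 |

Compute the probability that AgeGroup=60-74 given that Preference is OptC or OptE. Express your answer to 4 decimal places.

P(Preference=OptC) = 0.040 + 0.031 + 0.063 + 0.059 + 0.067 = 0.260.
P(Preference=OptE) = 0.055 + 0.068 + 0.071 + 0.048 + 0.070 = 0.312.
P(Preference ∈ {OptC, OptE}) = 0.260 + 0.312 = 0.572; P(AgeGroup=60-74, Preference ∈ {OptC, OptE}) = 0.059 + 0.048 = 0.107.
P(AgeGroup=60-74 | Preference ∈ {OptC, OptE}) = 0.107/0.572 = 0.1871.

0.1871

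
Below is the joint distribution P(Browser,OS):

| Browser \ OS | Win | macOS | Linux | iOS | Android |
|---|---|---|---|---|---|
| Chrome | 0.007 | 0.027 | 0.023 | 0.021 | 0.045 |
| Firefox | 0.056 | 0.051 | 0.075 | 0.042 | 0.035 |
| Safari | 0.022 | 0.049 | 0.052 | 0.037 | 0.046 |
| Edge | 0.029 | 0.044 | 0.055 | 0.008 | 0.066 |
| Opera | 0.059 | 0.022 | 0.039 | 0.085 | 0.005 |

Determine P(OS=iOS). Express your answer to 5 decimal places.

P(OS=iOS) = 0.021 + 0.042 + 0.037 + 0.008 + 0.085 = 0.193.

0.19300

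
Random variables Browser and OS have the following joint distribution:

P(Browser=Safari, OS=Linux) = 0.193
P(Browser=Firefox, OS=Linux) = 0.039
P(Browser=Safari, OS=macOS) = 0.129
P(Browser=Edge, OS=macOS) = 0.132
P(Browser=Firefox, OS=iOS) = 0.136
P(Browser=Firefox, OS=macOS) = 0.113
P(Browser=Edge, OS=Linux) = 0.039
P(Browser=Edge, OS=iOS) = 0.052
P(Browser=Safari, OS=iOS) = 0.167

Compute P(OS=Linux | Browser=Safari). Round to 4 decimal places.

P(Browser=Safari) = 0.129 + 0.193 + 0.167 = 0.489.
P(OS=Linux | Browser=Safari) = 0.193/0.489 = 0.3947.

0.3947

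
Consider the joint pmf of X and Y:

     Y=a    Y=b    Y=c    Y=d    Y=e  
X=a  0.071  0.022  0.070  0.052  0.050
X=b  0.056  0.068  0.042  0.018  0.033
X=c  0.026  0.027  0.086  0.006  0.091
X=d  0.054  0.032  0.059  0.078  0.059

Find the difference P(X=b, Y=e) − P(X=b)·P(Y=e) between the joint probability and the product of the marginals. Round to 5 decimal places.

P(X=b) = 0.056 + 0.068 + 0.042 + 0.018 + 0.033 = 0.217.
P(Y=e) = 0.050 + 0.033 + 0.091 + 0.059 = 0.233.
P(X=b, Y=e) − P(X=b)P(Y=e) = 0.033 − 0.217×0.233 = -0.01756.

-0.01756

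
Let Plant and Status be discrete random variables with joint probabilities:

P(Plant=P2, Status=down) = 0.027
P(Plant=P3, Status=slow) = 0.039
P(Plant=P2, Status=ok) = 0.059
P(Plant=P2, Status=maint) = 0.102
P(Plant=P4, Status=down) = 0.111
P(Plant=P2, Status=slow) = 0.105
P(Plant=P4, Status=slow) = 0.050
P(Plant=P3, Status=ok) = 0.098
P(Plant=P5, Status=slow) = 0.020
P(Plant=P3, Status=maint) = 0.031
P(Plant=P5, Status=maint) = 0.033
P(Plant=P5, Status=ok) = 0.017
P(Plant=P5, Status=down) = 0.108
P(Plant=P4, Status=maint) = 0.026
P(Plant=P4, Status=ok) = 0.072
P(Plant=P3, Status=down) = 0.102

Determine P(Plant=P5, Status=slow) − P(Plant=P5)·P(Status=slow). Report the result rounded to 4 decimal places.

P(Plant=P5) = 0.017 + 0.020 + 0.108 + 0.033 = 0.178.
P(Status=slow) = 0.105 + 0.039 + 0.050 + 0.020 = 0.214.
P(Plant=P5, Status=slow) − P(Plant=P5)P(Status=slow) = 0.020 − 0.178×0.214 = -0.0181.

-0.0181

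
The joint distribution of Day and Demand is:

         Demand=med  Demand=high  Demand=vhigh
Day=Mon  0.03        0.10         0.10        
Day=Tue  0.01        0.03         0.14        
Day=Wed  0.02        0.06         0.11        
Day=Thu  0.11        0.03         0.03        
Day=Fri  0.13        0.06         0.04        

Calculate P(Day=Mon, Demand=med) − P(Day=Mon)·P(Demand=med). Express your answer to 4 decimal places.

P(Day=Mon) = 0.03 + 0.10 + 0.10 = 0.23.
P(Demand=med) = 0.03 + 0.01 + 0.02 + 0.11 + 0.13 = 0.30.
P(Day=Mon, Demand=med) − P(Day=Mon)P(Demand=med) = 0.03 − 0.23×0.30 = -0.0390.

-0.0390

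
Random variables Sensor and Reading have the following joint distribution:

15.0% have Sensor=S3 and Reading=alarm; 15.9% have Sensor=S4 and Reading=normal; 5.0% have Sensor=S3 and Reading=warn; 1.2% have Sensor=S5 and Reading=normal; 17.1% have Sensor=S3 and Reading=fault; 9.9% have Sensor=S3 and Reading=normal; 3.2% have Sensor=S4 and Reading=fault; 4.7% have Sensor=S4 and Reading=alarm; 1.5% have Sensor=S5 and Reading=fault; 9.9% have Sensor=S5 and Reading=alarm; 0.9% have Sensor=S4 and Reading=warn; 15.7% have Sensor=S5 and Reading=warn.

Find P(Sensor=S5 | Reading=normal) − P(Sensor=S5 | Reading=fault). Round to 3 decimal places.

P(Reading=normal) = 0.099 + 0.159 + 0.012 = 0.270; P(Sensor=S5 | Reading=normal) = 0.012/0.270 = 0.0444.
P(Reading=fault) = 0.171 + 0.032 + 0.015 = 0.218; P(Sensor=S5 | Reading=fault) = 0.015/0.218 = 0.0688.
Difference = -0.024.

-0.024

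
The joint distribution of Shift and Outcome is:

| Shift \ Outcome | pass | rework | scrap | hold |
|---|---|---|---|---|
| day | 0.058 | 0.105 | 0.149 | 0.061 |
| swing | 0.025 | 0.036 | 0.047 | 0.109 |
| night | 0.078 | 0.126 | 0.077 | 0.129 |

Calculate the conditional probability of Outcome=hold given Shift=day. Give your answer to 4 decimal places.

P(Shift=day) = 0.058 + 0.105 + 0.149 + 0.061 = 0.373.
P(Outcome=hold | Shift=day) = 0.061/0.373 = 0.1635.

0.1635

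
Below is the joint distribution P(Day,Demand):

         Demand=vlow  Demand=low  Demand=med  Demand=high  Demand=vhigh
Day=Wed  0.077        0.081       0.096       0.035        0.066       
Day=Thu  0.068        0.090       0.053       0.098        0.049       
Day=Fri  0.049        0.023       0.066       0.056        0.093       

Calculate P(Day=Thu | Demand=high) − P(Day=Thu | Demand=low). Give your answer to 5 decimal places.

P(Demand=high) = 0.035 + 0.098 + 0.056 = 0.189; P(Day=Thu | Demand=high) = 0.098/0.189 = 0.518519.
P(Demand=low) = 0.081 + 0.090 + 0.023 = 0.194; P(Day=Thu | Demand=low) = 0.090/0.194 = 0.463918.
Difference = 0.05460.

0.05460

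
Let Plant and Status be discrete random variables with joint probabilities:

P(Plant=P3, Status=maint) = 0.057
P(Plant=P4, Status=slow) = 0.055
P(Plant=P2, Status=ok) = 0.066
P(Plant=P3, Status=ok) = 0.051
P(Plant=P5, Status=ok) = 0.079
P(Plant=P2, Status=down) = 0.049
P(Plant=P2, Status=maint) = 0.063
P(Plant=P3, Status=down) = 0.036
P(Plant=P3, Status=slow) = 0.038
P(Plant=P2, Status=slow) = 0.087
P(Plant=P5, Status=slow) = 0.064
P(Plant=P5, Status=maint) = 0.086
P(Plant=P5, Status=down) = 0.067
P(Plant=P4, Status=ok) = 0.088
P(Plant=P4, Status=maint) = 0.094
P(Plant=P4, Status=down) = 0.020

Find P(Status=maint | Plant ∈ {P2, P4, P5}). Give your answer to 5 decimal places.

0.29707

P(Plant=P2) = 0.066 + 0.087 + 0.049 + 0.063 = 0.265.
P(Plant=P4) = 0.088 + 0.055 + 0.020 + 0.094 = 0.257.
P(Plant=P5) = 0.079 + 0.064 + 0.067 + 0.086 = 0.296.
P(Plant ∈ {P2, P4, P5}) = 0.265 + 0.257 + 0.296 = 0.818; P(Status=maint, Plant ∈ {P2, P4, P5}) = 0.063 + 0.094 + 0.086 = 0.243.
P(Status=maint | Plant ∈ {P2, P4, P5}) = 0.243/0.818 = 0.29707.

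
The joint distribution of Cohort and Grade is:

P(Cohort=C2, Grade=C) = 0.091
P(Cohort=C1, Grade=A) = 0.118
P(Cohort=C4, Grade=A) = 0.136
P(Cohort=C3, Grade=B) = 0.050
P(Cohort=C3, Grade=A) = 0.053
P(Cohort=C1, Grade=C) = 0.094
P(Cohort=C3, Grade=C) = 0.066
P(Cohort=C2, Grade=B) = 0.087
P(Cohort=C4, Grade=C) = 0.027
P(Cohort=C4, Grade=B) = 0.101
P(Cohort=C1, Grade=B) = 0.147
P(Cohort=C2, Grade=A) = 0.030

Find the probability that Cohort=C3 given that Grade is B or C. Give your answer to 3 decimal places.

0.175

P(Grade=B) = 0.147 + 0.087 + 0.050 + 0.101 = 0.385.
P(Grade=C) = 0.094 + 0.091 + 0.066 + 0.027 = 0.278.
P(Grade ∈ {B, C}) = 0.385 + 0.278 = 0.663; P(Cohort=C3, Grade ∈ {B, C}) = 0.050 + 0.066 = 0.116.
P(Cohort=C3 | Grade ∈ {B, C}) = 0.116/0.663 = 0.175.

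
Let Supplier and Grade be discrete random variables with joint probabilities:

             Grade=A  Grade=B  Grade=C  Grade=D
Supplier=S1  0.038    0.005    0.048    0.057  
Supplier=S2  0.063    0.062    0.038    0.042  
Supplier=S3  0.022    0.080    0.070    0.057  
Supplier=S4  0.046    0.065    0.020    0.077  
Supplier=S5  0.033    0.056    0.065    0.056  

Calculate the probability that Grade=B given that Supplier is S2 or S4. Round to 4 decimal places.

0.3075

P(Supplier=S2) = 0.063 + 0.062 + 0.038 + 0.042 = 0.205.
P(Supplier=S4) = 0.046 + 0.065 + 0.020 + 0.077 = 0.208.
P(Supplier ∈ {S2, S4}) = 0.205 + 0.208 = 0.413; P(Grade=B, Supplier ∈ {S2, S4}) = 0.062 + 0.065 = 0.127.
P(Grade=B | Supplier ∈ {S2, S4}) = 0.127/0.413 = 0.3075.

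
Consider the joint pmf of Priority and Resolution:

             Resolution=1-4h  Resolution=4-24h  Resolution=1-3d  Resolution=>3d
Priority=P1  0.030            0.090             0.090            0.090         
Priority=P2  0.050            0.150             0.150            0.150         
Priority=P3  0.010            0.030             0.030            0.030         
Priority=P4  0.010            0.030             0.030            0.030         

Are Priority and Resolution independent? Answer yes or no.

yes

Every cell satisfies P(Priority,Resolution) = P(Priority)·P(Resolution). For instance P(Priority=P3) = 0.100, P(Resolution=1-3d) = 0.300, and 0.100×0.300 = 0.030 matches the joint entry. So Priority and Resolution are independent.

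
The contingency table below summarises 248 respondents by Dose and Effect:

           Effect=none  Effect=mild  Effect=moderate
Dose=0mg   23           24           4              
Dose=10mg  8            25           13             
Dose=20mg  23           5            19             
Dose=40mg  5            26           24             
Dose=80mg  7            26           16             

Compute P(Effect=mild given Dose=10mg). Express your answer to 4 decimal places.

0.5435

Total with Dose=10mg: 8 + 25 + 13 = 46.
P(Effect=mild | Dose=10mg) = 25/46 = 0.5435.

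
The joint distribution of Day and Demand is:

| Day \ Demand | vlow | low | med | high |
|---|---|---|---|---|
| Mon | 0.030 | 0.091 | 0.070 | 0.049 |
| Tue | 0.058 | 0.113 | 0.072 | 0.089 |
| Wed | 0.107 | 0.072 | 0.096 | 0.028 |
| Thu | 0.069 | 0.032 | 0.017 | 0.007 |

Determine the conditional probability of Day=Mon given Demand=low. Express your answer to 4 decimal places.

0.2955

P(Demand=low) = 0.091 + 0.113 + 0.072 + 0.032 = 0.308.
P(Day=Mon | Demand=low) = 0.091/0.308 = 0.2955.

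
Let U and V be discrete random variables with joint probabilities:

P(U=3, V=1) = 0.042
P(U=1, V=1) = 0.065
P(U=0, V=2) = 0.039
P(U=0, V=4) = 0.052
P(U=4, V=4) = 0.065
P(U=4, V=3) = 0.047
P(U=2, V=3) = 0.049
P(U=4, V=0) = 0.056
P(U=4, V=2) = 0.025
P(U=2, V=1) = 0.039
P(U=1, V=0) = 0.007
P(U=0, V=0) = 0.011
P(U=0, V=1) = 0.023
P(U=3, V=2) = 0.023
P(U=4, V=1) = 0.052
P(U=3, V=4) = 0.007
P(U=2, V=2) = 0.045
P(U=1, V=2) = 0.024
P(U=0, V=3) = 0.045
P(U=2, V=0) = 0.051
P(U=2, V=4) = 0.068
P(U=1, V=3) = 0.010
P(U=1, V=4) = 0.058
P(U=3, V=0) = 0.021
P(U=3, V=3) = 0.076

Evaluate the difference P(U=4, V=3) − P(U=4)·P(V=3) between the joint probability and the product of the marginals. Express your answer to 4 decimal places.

-0.0086

P(U=4) = 0.056 + 0.052 + 0.025 + 0.047 + 0.065 = 0.245.
P(V=3) = 0.045 + 0.010 + 0.049 + 0.076 + 0.047 = 0.227.
P(U=4, V=3) − P(U=4)P(V=3) = 0.047 − 0.245×0.227 = -0.0086.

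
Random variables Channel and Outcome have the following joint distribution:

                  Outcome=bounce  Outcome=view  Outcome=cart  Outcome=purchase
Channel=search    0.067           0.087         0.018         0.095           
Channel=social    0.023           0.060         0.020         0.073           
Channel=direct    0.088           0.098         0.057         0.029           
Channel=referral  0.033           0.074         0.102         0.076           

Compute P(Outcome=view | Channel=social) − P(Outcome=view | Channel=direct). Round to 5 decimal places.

P(Channel=social) = 0.023 + 0.060 + 0.020 + 0.073 = 0.176; P(Outcome=view | Channel=social) = 0.060/0.176 = 0.340909.
P(Channel=direct) = 0.088 + 0.098 + 0.057 + 0.029 = 0.272; P(Outcome=view | Channel=direct) = 0.098/0.272 = 0.360294.
Difference = -0.01939.

-0.01939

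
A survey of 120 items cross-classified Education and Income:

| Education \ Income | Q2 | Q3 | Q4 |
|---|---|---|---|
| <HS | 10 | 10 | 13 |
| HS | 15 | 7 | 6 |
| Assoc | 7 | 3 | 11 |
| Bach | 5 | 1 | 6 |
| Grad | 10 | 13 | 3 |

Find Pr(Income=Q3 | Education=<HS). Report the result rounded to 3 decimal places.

Total with Education=<HS: 10 + 10 + 13 = 33.
P(Income=Q3 | Education=<HS) = 10/33 = 0.303.

0.303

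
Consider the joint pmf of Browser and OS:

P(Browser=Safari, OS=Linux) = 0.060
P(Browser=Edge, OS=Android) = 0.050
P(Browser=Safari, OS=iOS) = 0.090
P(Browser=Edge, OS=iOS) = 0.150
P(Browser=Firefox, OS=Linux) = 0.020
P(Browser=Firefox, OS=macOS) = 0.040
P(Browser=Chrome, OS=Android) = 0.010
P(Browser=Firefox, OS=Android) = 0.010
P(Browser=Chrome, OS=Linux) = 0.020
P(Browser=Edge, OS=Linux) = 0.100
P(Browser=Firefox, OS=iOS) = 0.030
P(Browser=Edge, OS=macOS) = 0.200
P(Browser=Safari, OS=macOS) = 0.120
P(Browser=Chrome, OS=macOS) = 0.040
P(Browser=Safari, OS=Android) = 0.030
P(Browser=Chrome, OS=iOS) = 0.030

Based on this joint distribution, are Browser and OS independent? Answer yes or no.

Every cell satisfies P(Browser,OS) = P(Browser)·P(OS). For instance P(Browser=Safari) = 0.300, P(OS=macOS) = 0.400, and 0.300×0.400 = 0.120 matches the joint entry. So Browser and OS are independent.

yes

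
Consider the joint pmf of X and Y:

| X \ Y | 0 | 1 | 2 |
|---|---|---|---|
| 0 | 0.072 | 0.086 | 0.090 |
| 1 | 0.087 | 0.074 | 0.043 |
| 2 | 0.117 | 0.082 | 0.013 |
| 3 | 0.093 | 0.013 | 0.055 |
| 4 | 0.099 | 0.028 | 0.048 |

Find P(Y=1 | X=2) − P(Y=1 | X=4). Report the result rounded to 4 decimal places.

0.2268

P(X=2) = 0.117 + 0.082 + 0.013 = 0.212; P(Y=1 | X=2) = 0.082/0.212 = 0.38679.
P(X=4) = 0.099 + 0.028 + 0.048 = 0.175; P(Y=1 | X=4) = 0.028/0.175 = 0.16000.
Difference = 0.2268.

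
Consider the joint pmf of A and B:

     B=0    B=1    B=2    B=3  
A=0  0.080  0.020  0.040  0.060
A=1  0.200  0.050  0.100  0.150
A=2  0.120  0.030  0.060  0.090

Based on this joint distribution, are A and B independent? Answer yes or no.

Every cell satisfies P(A,B) = P(A)·P(B). For instance P(A=1) = 0.500, P(B=1) = 0.100, and 0.500×0.100 = 0.050 matches the joint entry. So A and B are independent.

yes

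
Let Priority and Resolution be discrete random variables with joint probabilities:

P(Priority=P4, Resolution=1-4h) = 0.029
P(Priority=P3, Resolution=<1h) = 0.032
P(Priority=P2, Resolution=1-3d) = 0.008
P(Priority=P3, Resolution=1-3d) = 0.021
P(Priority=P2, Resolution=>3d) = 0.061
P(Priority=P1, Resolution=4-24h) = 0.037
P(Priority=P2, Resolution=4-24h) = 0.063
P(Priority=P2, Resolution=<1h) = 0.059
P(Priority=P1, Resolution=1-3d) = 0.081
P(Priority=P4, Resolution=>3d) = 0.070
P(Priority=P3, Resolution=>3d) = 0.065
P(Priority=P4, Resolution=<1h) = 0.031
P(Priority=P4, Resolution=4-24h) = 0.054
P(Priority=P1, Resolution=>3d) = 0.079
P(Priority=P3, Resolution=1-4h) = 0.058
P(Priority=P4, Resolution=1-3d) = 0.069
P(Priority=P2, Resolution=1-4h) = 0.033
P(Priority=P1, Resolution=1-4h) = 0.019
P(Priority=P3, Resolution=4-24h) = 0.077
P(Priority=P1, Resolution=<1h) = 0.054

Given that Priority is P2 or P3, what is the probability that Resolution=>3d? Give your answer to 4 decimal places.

P(Priority=P2) = 0.059 + 0.033 + 0.063 + 0.008 + 0.061 = 0.224.
P(Priority=P3) = 0.032 + 0.058 + 0.077 + 0.021 + 0.065 = 0.253.
P(Priority ∈ {P2, P3}) = 0.224 + 0.253 = 0.477; P(Resolution=>3d, Priority ∈ {P2, P3}) = 0.061 + 0.065 = 0.126.
P(Resolution=>3d | Priority ∈ {P2, P3}) = 0.126/0.477 = 0.2642.

0.2642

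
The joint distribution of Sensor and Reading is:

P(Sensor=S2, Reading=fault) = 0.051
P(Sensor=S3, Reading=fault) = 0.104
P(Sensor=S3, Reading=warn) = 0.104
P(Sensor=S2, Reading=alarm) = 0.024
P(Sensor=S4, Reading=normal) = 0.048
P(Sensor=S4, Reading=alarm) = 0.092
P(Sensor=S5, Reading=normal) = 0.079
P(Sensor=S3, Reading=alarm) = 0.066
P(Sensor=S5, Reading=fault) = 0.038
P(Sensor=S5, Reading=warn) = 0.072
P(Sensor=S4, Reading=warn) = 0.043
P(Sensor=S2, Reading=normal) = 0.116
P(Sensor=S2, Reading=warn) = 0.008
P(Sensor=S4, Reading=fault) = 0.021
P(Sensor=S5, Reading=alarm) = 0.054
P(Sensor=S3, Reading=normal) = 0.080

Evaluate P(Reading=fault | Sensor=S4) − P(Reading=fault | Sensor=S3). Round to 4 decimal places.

-0.1908

P(Sensor=S4) = 0.048 + 0.043 + 0.092 + 0.021 = 0.204; P(Reading=fault | Sensor=S4) = 0.021/0.204 = 0.10294.
P(Sensor=S3) = 0.080 + 0.104 + 0.066 + 0.104 = 0.354; P(Reading=fault | Sensor=S3) = 0.104/0.354 = 0.29379.
Difference = -0.1908.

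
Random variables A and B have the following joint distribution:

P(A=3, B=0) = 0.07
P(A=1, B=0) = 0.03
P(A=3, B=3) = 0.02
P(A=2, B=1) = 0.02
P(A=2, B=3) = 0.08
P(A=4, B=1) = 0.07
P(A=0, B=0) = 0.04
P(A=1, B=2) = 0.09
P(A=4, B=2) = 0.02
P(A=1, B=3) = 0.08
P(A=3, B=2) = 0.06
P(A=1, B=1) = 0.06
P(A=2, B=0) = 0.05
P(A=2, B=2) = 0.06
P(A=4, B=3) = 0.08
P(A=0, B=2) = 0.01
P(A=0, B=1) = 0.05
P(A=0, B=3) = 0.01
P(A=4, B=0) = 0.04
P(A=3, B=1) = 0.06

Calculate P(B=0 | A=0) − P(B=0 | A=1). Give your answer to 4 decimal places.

P(A=0) = 0.04 + 0.05 + 0.01 + 0.01 = 0.11; P(B=0 | A=0) = 0.04/0.11 = 0.36364.
P(A=1) = 0.03 + 0.06 + 0.09 + 0.08 = 0.26; P(B=0 | A=1) = 0.03/0.26 = 0.11538.
Difference = 0.2483.

0.2483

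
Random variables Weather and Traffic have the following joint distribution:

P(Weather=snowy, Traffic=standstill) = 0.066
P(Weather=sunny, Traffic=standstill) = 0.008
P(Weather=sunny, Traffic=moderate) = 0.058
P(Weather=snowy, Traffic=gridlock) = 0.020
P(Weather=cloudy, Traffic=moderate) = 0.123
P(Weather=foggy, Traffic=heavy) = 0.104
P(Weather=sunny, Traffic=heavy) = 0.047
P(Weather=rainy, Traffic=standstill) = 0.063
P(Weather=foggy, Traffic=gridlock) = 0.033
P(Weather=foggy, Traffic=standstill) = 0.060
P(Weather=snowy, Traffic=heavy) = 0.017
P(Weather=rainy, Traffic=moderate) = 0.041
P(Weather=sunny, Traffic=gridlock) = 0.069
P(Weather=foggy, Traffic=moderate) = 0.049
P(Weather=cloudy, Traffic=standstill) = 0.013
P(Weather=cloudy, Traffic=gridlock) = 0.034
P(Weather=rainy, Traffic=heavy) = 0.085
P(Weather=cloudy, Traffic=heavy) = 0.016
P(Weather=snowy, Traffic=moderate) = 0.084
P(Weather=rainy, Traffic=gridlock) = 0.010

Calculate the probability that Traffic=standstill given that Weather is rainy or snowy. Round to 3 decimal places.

P(Weather=rainy) = 0.041 + 0.085 + 0.010 + 0.063 = 0.199.
P(Weather=snowy) = 0.084 + 0.017 + 0.020 + 0.066 = 0.187.
P(Weather ∈ {rainy, snowy}) = 0.199 + 0.187 = 0.386; P(Traffic=standstill, Weather ∈ {rainy, snowy}) = 0.063 + 0.066 = 0.129.
P(Traffic=standstill | Weather ∈ {rainy, snowy}) = 0.129/0.386 = 0.334.

0.334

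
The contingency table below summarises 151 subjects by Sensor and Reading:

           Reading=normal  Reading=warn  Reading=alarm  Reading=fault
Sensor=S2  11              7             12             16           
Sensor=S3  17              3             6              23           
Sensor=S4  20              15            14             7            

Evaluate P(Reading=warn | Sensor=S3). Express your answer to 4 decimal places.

Total with Sensor=S3: 17 + 3 + 6 + 23 = 49.
P(Reading=warn | Sensor=S3) = 3/49 = 0.0612.

0.0612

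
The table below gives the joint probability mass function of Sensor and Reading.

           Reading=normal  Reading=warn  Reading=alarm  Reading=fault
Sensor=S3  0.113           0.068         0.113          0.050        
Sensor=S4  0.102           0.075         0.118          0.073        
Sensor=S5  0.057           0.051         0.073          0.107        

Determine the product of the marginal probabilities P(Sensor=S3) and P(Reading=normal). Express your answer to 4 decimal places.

0.0936

P(Sensor=S3) = 0.113 + 0.068 + 0.113 + 0.050 = 0.344.
P(Reading=normal) = 0.113 + 0.102 + 0.057 = 0.272.
Product: 0.344 × 0.272 = 0.0936.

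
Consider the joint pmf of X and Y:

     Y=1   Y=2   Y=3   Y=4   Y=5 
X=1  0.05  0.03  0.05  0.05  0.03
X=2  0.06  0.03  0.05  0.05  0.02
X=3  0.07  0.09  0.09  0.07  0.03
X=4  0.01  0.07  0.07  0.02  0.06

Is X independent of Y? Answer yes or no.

no

P(X=4) = 0.23 and P(Y=1) = 0.19, so their product is 0.0437, but P(X=4, Y=1) = 0.01. Since these differ, X and Y are not independent.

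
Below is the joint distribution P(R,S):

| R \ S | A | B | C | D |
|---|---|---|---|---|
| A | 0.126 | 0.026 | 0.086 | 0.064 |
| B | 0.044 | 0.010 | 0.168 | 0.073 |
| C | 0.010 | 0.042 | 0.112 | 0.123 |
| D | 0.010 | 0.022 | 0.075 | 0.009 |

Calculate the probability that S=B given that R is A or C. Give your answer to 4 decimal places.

0.1154

P(R=A) = 0.126 + 0.026 + 0.086 + 0.064 = 0.302.
P(R=C) = 0.010 + 0.042 + 0.112 + 0.123 = 0.287.
P(R ∈ {A, C}) = 0.302 + 0.287 = 0.589; P(S=B, R ∈ {A, C}) = 0.026 + 0.042 = 0.068.
P(S=B | R ∈ {A, C}) = 0.068/0.589 = 0.1154.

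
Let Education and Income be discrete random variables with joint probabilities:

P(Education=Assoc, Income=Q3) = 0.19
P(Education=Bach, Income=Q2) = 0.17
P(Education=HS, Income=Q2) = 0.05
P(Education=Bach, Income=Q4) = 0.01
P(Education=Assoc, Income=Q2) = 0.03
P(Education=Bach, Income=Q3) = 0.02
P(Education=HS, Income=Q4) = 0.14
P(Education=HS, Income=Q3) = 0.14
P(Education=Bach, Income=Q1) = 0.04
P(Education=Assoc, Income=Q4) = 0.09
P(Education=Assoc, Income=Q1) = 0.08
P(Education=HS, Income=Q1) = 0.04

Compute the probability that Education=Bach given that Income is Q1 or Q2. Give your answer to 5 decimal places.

0.51220

P(Income=Q1) = 0.04 + 0.08 + 0.04 = 0.16.
P(Income=Q2) = 0.05 + 0.03 + 0.17 = 0.25.
P(Income ∈ {Q1, Q2}) = 0.16 + 0.25 = 0.41; P(Education=Bach, Income ∈ {Q1, Q2}) = 0.04 + 0.17 = 0.21.
P(Education=Bach | Income ∈ {Q1, Q2}) = 0.21/0.41 = 0.51220.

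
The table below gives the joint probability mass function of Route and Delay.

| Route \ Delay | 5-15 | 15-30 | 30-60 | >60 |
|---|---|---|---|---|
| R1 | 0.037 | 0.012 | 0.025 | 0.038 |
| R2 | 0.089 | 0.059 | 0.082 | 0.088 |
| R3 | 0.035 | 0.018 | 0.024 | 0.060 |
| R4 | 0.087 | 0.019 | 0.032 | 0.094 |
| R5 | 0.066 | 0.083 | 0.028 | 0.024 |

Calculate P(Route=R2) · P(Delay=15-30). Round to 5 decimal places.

P(Route=R2) = 0.089 + 0.059 + 0.082 + 0.088 = 0.318.
P(Delay=15-30) = 0.012 + 0.059 + 0.018 + 0.019 + 0.083 = 0.191.
Product: 0.318 × 0.191 = 0.06074.

0.06074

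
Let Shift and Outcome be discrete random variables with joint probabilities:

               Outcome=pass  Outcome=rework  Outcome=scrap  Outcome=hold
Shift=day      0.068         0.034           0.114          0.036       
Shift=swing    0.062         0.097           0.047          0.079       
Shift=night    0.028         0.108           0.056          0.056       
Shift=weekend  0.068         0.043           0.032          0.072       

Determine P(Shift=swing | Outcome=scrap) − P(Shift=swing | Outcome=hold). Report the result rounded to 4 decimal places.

P(Outcome=scrap) = 0.114 + 0.047 + 0.056 + 0.032 = 0.249; P(Shift=swing | Outcome=scrap) = 0.047/0.249 = 0.18876.
P(Outcome=hold) = 0.036 + 0.079 + 0.056 + 0.072 = 0.243; P(Shift=swing | Outcome=hold) = 0.079/0.243 = 0.32510.
Difference = -0.1363.

-0.1363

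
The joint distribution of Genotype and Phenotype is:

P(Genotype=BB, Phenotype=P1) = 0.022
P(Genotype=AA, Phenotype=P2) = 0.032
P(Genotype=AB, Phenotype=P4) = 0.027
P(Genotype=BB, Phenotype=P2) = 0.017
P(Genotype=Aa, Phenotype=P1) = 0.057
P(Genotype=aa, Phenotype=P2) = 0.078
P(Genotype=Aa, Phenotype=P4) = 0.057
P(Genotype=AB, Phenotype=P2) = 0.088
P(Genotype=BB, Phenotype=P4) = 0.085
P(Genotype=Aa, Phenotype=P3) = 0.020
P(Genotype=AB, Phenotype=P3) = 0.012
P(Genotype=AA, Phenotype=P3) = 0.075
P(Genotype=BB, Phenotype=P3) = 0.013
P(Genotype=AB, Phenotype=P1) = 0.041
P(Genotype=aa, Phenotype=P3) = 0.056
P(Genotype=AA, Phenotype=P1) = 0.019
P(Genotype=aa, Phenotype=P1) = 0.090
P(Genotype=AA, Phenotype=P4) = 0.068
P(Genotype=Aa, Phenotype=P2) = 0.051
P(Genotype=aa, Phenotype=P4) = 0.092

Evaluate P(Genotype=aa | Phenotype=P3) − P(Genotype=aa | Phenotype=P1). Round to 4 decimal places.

-0.0748

P(Phenotype=P3) = 0.075 + 0.020 + 0.056 + 0.012 + 0.013 = 0.176; P(Genotype=aa | Phenotype=P3) = 0.056/0.176 = 0.31818.
P(Phenotype=P1) = 0.019 + 0.057 + 0.090 + 0.041 + 0.022 = 0.229; P(Genotype=aa | Phenotype=P1) = 0.090/0.229 = 0.39301.
Difference = -0.0748.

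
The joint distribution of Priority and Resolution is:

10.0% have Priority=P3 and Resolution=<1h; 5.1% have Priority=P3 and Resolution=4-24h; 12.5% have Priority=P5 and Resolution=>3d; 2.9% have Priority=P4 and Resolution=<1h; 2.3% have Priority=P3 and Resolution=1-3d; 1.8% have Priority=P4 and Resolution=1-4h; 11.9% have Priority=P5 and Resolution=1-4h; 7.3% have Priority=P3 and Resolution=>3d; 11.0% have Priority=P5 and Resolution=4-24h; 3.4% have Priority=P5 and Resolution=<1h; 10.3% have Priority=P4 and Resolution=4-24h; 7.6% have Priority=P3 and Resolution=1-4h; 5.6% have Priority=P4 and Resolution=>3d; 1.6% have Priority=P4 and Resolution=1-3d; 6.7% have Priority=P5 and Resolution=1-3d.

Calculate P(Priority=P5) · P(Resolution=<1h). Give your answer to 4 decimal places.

P(Priority=P5) = 0.034 + 0.119 + 0.110 + 0.067 + 0.125 = 0.455.
P(Resolution=<1h) = 0.100 + 0.029 + 0.034 = 0.163.
Product: 0.455 × 0.163 = 0.0742.

0.0742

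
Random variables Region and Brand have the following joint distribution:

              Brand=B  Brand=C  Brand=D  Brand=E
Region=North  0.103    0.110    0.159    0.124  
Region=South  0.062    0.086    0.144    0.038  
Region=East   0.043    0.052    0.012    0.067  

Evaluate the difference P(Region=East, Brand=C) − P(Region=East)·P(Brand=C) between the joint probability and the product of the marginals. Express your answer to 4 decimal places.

0.0088

P(Region=East) = 0.043 + 0.052 + 0.012 + 0.067 = 0.174.
P(Brand=C) = 0.110 + 0.086 + 0.052 = 0.248.
P(Region=East, Brand=C) − P(Region=East)P(Brand=C) = 0.052 − 0.174×0.248 = 0.0088.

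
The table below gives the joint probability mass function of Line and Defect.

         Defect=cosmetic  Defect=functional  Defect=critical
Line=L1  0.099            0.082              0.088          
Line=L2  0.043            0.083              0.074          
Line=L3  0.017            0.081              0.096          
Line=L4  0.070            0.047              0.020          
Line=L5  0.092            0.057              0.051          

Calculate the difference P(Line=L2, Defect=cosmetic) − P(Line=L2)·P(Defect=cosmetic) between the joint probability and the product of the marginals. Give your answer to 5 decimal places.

-0.02120

P(Line=L2) = 0.043 + 0.083 + 0.074 = 0.200.
P(Defect=cosmetic) = 0.099 + 0.043 + 0.017 + 0.070 + 0.092 = 0.321.
P(Line=L2, Defect=cosmetic) − P(Line=L2)P(Defect=cosmetic) = 0.043 − 0.200×0.321 = -0.02120.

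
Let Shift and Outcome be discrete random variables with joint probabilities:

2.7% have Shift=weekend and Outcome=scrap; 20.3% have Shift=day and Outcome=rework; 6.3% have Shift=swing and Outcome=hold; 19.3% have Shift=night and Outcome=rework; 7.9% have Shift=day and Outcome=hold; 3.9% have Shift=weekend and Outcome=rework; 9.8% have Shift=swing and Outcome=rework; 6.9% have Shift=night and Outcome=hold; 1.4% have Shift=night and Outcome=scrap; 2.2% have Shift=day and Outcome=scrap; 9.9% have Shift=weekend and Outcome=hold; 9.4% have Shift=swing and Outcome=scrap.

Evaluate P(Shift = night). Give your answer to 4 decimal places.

P(Shift=night) = 0.193 + 0.014 + 0.069 = 0.276.

0.2760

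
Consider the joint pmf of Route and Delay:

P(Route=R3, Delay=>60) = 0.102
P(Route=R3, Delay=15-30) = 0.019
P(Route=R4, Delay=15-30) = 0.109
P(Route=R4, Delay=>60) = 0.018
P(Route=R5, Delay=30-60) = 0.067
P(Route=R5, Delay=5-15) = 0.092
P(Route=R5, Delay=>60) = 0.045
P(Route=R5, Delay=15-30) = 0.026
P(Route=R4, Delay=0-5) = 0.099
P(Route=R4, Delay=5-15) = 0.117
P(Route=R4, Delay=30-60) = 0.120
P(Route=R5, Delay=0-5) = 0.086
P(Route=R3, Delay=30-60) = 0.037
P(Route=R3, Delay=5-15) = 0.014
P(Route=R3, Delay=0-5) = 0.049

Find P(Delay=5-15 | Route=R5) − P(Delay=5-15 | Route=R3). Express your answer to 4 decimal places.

0.2278

P(Route=R5) = 0.086 + 0.092 + 0.026 + 0.067 + 0.045 = 0.316; P(Delay=5-15 | Route=R5) = 0.092/0.316 = 0.29114.
P(Route=R3) = 0.049 + 0.014 + 0.019 + 0.037 + 0.102 = 0.221; P(Delay=5-15 | Route=R3) = 0.014/0.221 = 0.06335.
Difference = 0.2278.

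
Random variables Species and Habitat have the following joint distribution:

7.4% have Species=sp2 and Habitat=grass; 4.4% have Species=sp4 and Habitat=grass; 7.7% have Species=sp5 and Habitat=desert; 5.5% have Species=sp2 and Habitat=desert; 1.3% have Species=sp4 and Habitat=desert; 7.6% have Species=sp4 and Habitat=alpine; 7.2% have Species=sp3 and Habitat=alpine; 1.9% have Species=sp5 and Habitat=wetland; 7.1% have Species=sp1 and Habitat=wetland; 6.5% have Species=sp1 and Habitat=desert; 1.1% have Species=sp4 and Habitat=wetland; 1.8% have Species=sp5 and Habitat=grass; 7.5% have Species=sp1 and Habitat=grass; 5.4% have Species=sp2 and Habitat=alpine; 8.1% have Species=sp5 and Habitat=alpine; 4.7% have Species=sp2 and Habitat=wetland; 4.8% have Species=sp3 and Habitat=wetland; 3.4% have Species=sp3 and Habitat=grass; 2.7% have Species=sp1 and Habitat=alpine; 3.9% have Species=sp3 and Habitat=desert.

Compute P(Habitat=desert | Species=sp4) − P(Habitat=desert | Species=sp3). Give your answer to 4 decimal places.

-0.1118

P(Species=sp4) = 0.044 + 0.011 + 0.013 + 0.076 = 0.144; P(Habitat=desert | Species=sp4) = 0.013/0.144 = 0.09028.
P(Species=sp3) = 0.034 + 0.048 + 0.039 + 0.072 = 0.193; P(Habitat=desert | Species=sp3) = 0.039/0.193 = 0.20207.
Difference = -0.1118.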